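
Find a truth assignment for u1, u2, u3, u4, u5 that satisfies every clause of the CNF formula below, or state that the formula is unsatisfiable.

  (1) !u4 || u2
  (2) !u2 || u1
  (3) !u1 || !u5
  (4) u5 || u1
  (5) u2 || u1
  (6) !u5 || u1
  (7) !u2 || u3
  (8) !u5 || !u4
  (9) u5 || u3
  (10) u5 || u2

u1=true; u2=true; u3=true; u4=false; u5=false

Case u4 = false:
Case u2 = true:
(u1) alone gives u1 = true.
(!u5) alone gives u5 = false.
(u3) alone gives u3 = true.
All clauses are satisfied.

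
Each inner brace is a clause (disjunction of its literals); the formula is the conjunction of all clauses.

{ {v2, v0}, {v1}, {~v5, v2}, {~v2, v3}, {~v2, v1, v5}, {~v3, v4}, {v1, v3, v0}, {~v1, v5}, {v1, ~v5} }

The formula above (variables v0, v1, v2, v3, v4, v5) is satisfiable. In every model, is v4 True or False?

True

Suppose v4 = 0.
(v1) alone gives v1 = 1.
(~v3) alone gives v3 = 0.
(~v2) alone gives v2 = 0.
(v0) alone gives v0 = 1.
(~v5) alone gives v5 = 0.
That conflicts with the unit clause (v5).
So every satisfying assignment has v4 = True.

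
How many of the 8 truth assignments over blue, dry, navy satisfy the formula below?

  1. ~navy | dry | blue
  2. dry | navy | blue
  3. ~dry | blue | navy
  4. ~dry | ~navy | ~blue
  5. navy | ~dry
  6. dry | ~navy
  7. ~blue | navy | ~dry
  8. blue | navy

There are 2^3 = 8 truth assignments over (blue, dry, navy).
Check each against the 8 clauses (columns in the order blue, dry, navy):
  F F F  ✗ fails (dry | navy | blue)
  F F T  ✗ fails (~navy | dry | blue)
  F T F  ✗ fails (~dry | blue | navy)
  F T T  ✓ satisfies all
  T F F  ✓ satisfies all
  T F T  ✗ fails (dry | ~navy)
  T T F  ✗ fails (navy | ~dry)
  T T T  ✗ fails (~dry | ~navy | ~blue)
2 of the 8 rows are models.

2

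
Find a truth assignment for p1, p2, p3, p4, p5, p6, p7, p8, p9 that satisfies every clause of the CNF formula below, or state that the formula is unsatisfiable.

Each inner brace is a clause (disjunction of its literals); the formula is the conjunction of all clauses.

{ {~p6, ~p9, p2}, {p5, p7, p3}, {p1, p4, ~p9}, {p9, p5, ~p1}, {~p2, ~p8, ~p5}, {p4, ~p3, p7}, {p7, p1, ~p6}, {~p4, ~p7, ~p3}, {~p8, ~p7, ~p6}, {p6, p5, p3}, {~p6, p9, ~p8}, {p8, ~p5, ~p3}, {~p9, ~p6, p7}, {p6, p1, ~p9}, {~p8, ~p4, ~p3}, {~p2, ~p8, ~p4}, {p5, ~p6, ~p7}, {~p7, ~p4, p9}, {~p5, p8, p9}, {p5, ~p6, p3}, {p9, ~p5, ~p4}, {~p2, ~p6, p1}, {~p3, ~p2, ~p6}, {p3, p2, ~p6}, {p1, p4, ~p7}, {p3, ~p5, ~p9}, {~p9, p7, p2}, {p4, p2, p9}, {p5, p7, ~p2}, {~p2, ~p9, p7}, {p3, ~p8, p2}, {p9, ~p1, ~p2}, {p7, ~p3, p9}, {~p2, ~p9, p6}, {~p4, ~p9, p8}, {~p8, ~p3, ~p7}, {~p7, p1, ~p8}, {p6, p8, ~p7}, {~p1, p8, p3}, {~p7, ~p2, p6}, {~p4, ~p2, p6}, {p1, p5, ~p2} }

Suppose p6 = 0.
Suppose p5 = 1.
Suppose p2 = 0.
Suppose p8 = 1.
The clause (p3) is unit, so p3 = 1.
The clause (~p4) is unit, so p4 = 0.
The clause (p7) is unit, so p7 = 1.
That conflicts with the unit clause (~p7).
Backtrack on p8: now try p8 = 0.
The clause (~p3) is unit, so p3 = 0.
The clause (p9) is unit, so p9 = 1.
That conflicts with the unit clause (~p9).
Both values of p8 lead to a conflict.
Backtrack on p2: now try p2 = 1.
The clause (~p8) is unit, so p8 = 0.
The clause (~p3) is unit, so p3 = 0.
The clause (p9) is unit, so p9 = 1.
That conflicts with the unit clause (~p9).
Both values of p2 lead to a conflict.
Backtrack on p5: now try p5 = 0.
The clause (p3) is unit, so p3 = 1.
Suppose p9 = 1.
The clause (p1) is unit, so p1 = 1.
The clause (~p2) is unit, so p2 = 0.
The clause (p7) is unit, so p7 = 1.
The clause (~p4) is unit, so p4 = 0.
The clause (~p8) is unit, so p8 = 0.
That conflicts with the unit clause (p8).
Backtrack on p9: now try p9 = 0.
The clause (~p1) is unit, so p1 = 0.
The clause (p7) is unit, so p7 = 1.
The clause (~p4) is unit, so p4 = 0.
That conflicts with the unit clause (p4).
Both values of p9 lead to a conflict.
Both values of p5 lead to a conflict.
Backtrack on p6: now try p6 = 1.
Suppose p9 = 0.
The clause (~p8) is unit, so p8 = 0.
The clause (~p5) is unit, so p5 = 0.
The clause (~p1) is unit, so p1 = 0.
The clause (p7) is unit, so p7 = 1.
That conflicts with the unit clause (~p7).
Backtrack on p9: now try p9 = 1.
The clause (p2) is unit, so p2 = 1.
The clause (p7) is unit, so p7 = 1.
The clause (~p8) is unit, so p8 = 0.
The clause (p5) is unit, so p5 = 1.
The clause (~p3) is unit, so p3 = 0.
That conflicts with the unit clause (p3).
Both values of p9 lead to a conflict.
Both values of p6 lead to a conflict.

UNSATISFIABLE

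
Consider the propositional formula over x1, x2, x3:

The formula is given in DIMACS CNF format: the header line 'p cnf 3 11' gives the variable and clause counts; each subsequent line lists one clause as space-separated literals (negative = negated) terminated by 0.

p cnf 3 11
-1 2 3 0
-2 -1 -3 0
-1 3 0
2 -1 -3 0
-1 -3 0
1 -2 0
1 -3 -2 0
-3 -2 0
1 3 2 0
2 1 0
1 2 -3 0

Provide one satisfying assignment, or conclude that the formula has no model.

UNSATISFIABLE

Branch on x1: set x1 = False.
The clause (¬x2) is unit, so x2 = False.
But (x2) is also a unit clause — contradiction.
Backtrack on x1: now try x1 = True.
The clause (x3) is unit, so x3 = True.
But (¬x3) is also a unit clause — contradiction.
Both values of x1 lead to a conflict.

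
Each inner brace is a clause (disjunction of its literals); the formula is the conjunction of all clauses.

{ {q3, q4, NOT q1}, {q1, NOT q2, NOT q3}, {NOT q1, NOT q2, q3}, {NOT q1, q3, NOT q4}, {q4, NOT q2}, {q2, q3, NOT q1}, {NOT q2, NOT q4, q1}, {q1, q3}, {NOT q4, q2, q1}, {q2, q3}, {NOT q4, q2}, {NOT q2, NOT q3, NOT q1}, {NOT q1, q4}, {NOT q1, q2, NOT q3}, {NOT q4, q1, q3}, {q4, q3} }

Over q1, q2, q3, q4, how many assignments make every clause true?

1

There are 2^4 = 16 truth assignments over (q1, q2, q3, q4).
Check each against the 16 clauses (columns in the order q1, q2, q3, q4):
  F F F F  ✗ fails (q1 OR q3)
  F F F T  ✗ fails (q1 OR q3)
  F F T F  ✓ satisfies all
  F F T T  ✗ fails (NOT q4 OR q2 OR q1)
  F T F F  ✗ fails (q4 OR NOT q2)
  F T F T  ✗ fails (NOT q2 OR NOT q4 OR q1)
  F T T F  ✗ fails (q1 OR NOT q2 OR NOT q3)
  F T T T  ✗ fails (q1 OR NOT q2 OR NOT q3)
  T F F F  ✗ fails (q3 OR q4 OR NOT q1)
  T F F T  ✗ fails (NOT q1 OR q3 OR NOT q4)
  T F T F  ✗ fails (NOT q1 OR q4)
  T F T T  ✗ fails (NOT q4 OR q2)
  T T F F  ✗ fails (q3 OR q4 OR NOT q1)
  T T F T  ✗ fails (NOT q1 OR NOT q2 OR q3)
  T T T F  ✗ fails (q4 OR NOT q2)
  T T T T  ✗ fails (NOT q2 OR NOT q3 OR NOT q1)
1 of the 16 rows is a model.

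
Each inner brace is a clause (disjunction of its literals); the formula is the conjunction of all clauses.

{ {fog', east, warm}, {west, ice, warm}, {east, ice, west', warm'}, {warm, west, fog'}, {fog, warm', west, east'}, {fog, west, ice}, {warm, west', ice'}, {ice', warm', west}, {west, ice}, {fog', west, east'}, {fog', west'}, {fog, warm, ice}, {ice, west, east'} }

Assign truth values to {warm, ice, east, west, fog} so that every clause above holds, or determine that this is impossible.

Try west = 0.
(ice) alone gives ice = 1.
(warm') alone gives warm = 0.
(fog') alone gives fog = 0.
Every clause is now satisfied; east is unconstrained.

warm: 0,  ice: 1,  east: 0,  west: 0,  fog: 0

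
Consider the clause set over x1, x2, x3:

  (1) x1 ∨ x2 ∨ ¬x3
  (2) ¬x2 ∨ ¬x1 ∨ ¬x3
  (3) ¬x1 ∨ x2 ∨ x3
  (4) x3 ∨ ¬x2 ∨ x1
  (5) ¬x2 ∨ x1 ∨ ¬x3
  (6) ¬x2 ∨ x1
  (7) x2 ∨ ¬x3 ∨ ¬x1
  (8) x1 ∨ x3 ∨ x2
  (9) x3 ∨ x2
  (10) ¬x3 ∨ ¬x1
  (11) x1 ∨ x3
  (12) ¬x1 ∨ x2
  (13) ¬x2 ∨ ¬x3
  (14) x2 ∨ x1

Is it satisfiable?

Yes

Try x2 = True.
Unit clause (x1) forces x1 = True.
Unit clause (¬x3) forces x3 = False.
This assignment satisfies each clause.
A satisfying assignment: x1: True,  x2: True,  x3: False.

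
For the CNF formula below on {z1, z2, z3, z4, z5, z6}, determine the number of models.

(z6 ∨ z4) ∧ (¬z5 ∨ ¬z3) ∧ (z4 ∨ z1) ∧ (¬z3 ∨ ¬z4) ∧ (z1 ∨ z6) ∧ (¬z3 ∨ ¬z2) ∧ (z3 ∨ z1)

There are 2^6 = 64 truth assignments over (z1, z2, z3, z4, z5, z6).
Split on z6. With z6 = True, the clauses containing z6 are satisfied and ¬z6 drops from the rest; 9 of the 2^5 = 32 assignments to the other variables satisfy what remains.
With z6 = False, by the same count on the reduced clause set, 4 assignments work.
(One model: z1=T, z2=F, z3=F, z4=F, z5=F, z6=T.)
Total: 9 + 4 = 13.

13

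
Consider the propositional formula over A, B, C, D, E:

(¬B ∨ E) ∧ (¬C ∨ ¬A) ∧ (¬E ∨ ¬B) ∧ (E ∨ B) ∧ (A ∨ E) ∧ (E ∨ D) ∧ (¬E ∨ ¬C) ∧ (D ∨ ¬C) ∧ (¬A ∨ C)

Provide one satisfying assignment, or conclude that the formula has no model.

A ↦ False, B ↦ False, C ↦ False, D ↦ True, E ↦ True

Case B = False:
From the singleton clause (E), E = True.
From the singleton clause (¬C), C = False.
From the singleton clause (¬A), A = False.
No clause remains; D is free.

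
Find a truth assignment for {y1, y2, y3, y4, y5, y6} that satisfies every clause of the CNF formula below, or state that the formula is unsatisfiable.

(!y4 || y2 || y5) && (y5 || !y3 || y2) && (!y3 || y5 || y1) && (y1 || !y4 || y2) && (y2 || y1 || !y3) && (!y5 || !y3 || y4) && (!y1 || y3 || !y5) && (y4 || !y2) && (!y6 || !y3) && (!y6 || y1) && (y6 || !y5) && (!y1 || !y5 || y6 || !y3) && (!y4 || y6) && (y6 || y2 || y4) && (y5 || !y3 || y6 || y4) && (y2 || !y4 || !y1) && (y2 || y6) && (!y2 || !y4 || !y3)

Try y4 = true.
Unit clause (y6) forces y6 = true.
Unit clause (!y3) forces y3 = false.
Unit clause (y1) forces y1 = true.
Unit clause (!y5) forces y5 = false.
Unit clause (y2) forces y2 = true.
Every clause now holds.

y1 ↦ true,  y2 ↦ true,  y3 ↦ false,  y4 ↦ true,  y5 ↦ false,  y6 ↦ true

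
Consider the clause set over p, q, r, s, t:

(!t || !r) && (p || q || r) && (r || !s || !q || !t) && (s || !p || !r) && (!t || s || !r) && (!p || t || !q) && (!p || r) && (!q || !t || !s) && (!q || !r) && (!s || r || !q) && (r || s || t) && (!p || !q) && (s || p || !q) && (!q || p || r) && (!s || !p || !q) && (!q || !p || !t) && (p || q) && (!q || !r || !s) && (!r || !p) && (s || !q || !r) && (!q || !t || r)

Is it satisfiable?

No, unsatisfiable

Try t = false.
Try p = false.
(q) alone gives q = true.
(!r) alone gives r = false.
Now (r) is unsatisfied and unit — conflict.
Backtrack on p: now try p = true.
(!q) alone gives q = false.
(r) alone gives r = true.
Now (!r) is unsatisfied and unit — conflict.
Neither p = true nor p = false works.
Backtrack on t: now try t = true.
(!r) alone gives r = false.
(!p) alone gives p = false.
(q) alone gives q = true.
Now (!q) is unsatisfied and unit — conflict.
Neither t = true nor t = false works.
No assignment satisfies every clause.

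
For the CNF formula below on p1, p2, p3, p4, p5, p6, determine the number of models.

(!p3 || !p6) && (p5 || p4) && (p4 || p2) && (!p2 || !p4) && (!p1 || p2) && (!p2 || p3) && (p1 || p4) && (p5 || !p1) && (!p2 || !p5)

6

There are 2^6 = 64 truth assignments over (p1, p2, p3, p4, p5, p6).
Split on p3. With p3 = true, the clauses containing p3 are satisfied and !p3 drops from the rest; 2 of the 2^5 = 32 assignments to the other variables satisfy what remains.
With p3 = false, by the same count on the reduced clause set, 4 assignments work.
(One model: p1=F, p2=F, p3=F, p4=T, p5=F, p6=F.)
Total: 2 + 4 = 6.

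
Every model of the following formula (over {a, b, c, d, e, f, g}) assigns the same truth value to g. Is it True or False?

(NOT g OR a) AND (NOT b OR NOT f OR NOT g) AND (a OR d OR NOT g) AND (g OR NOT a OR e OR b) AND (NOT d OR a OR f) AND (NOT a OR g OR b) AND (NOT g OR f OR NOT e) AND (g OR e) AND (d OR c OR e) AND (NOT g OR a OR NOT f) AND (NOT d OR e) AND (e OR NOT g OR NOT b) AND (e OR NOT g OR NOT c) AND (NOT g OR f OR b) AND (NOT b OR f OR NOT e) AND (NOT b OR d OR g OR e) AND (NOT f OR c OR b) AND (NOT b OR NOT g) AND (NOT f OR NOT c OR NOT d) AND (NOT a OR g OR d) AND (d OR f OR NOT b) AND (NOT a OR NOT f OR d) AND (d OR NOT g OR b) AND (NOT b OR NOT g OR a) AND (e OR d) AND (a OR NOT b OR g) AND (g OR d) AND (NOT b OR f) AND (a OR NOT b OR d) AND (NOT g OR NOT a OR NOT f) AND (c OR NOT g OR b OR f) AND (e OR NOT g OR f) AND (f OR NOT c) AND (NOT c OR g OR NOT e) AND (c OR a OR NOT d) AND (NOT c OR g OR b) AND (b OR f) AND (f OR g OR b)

Suppose g = true.
(a) alone gives a = true.
(NOT b) alone gives b = false.
(f) alone gives f = true.
But (NOT f) is also a unit clause — contradiction.
So every satisfying assignment has g = False.

False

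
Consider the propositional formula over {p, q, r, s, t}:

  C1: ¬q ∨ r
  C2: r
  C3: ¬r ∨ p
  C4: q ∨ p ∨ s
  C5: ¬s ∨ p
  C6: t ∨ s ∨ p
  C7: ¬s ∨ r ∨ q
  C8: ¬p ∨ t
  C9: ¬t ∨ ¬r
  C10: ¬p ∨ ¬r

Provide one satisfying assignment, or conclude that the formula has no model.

Unit clause (r) forces r = True.
Unit clause (p) forces p = True.
But (¬p) is also a unit clause — contradiction.

UNSATISFIABLE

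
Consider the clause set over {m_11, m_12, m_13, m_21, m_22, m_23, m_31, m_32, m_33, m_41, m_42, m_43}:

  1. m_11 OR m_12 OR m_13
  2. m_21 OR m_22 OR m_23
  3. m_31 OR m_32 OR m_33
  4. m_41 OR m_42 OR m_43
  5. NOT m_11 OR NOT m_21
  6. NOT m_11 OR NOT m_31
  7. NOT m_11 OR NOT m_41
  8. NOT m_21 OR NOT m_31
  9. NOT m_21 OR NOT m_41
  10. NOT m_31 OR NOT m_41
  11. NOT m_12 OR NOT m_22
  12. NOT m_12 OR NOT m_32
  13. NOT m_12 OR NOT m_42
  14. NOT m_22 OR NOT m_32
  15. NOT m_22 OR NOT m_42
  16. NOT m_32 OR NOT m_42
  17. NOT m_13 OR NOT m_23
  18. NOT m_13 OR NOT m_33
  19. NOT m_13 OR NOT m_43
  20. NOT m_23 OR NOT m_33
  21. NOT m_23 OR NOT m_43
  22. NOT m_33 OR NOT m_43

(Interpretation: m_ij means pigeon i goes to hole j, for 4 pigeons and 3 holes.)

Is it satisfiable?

Branch on m_11: set m_11 = false.
Branch on m_12: set m_12 = true.
Unit clause (NOT m_22) forces m_22 = false.
Unit clause (NOT m_32) forces m_32 = false.
Unit clause (NOT m_42) forces m_42 = false.
Branch on m_21: set m_21 = true.
Unit clause (NOT m_31) forces m_31 = false.
Unit clause (m_33) forces m_33 = true.
Unit clause (NOT m_41) forces m_41 = false.
Unit clause (m_43) forces m_43 = true.
But (NOT m_43) is also a unit clause — contradiction.
Backtrack on m_21: now try m_21 = false.
Unit clause (m_23) forces m_23 = true.
Unit clause (NOT m_13) forces m_13 = false.
Unit clause (NOT m_33) forces m_33 = false.
Unit clause (m_31) forces m_31 = true.
Unit clause (NOT m_41) forces m_41 = false.
Unit clause (m_43) forces m_43 = true.
But (NOT m_43) is also a unit clause — contradiction.
Both values of m_21 lead to a conflict.
Backtrack on m_12: now try m_12 = false.
Unit clause (m_13) forces m_13 = true.
Unit clause (NOT m_23) forces m_23 = false.
Unit clause (NOT m_33) forces m_33 = false.
Unit clause (NOT m_43) forces m_43 = false.
Branch on m_21: set m_21 = true.
Unit clause (NOT m_31) forces m_31 = false.
Unit clause (m_32) forces m_32 = true.
Unit clause (NOT m_41) forces m_41 = false.
Unit clause (m_42) forces m_42 = true.
But (NOT m_42) is also a unit clause — contradiction.
Backtrack on m_21: now try m_21 = false.
Unit clause (m_22) forces m_22 = true.
Unit clause (NOT m_32) forces m_32 = false.
Unit clause (m_31) forces m_31 = true.
Unit clause (NOT m_41) forces m_41 = false.
Unit clause (m_42) forces m_42 = true.
But (NOT m_42) is also a unit clause — contradiction.
Both values of m_21 lead to a conflict.
Both values of m_12 lead to a conflict.
Backtrack on m_11: now try m_11 = true.
Unit clause (NOT m_21) forces m_21 = false.
Unit clause (NOT m_31) forces m_31 = false.
Unit clause (NOT m_41) forces m_41 = false.
Branch on m_22: set m_22 = true.
Unit clause (NOT m_12) forces m_12 = false.
Unit clause (NOT m_32) forces m_32 = false.
Unit clause (m_33) forces m_33 = true.
Unit clause (NOT m_42) forces m_42 = false.
Unit clause (m_43) forces m_43 = true.
But (NOT m_43) is also a unit clause — contradiction.
Backtrack on m_22: now try m_22 = false.
Unit clause (m_23) forces m_23 = true.
Unit clause (NOT m_13) forces m_13 = false.
Unit clause (NOT m_33) forces m_33 = false.
Unit clause (m_32) forces m_32 = true.
Unit clause (NOT m_12) forces m_12 = false.
Unit clause (NOT m_42) forces m_42 = false.
Unit clause (m_43) forces m_43 = true.
But (NOT m_43) is also a unit clause — contradiction.
Both values of m_22 lead to a conflict.
Both values of m_11 lead to a conflict.
No assignment satisfies every clause.

Unsatisfiable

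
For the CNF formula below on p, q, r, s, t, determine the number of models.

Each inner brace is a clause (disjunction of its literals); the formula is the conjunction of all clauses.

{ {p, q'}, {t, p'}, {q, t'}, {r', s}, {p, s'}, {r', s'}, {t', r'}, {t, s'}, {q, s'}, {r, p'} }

There are 2^5 = 32 truth assignments over (p, q, r, s, t).
Split on t. With t = 1, the clauses containing t are satisfied and t' drops from the rest; 0 of the 2^4 = 16 assignments to the other variables satisfy what remains.
With t = 0, by the same count on the reduced clause set, 1 assignment works.
Total: 0 + 1 = 1.

1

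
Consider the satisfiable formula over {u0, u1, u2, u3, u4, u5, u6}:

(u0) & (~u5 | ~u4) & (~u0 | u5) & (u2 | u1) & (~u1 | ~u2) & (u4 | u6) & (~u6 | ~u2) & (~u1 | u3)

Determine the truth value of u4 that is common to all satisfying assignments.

False

Suppose u4 = 1.
(u0) alone gives u0 = 1.
(~u5) alone gives u5 = 0.
But (u5) is also a unit clause — contradiction.
So every satisfying assignment has u4 = False.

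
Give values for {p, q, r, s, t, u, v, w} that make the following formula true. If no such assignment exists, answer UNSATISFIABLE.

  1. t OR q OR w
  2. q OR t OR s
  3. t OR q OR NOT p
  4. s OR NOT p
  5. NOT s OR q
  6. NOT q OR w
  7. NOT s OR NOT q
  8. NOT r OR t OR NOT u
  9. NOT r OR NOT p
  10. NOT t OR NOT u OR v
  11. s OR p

UNSATISFIABLE

Case s = true:
(q) alone gives q = true.
But (NOT q) is also a unit clause — contradiction.
So s must be the other value — set s = false.
(NOT p) alone gives p = false.
But (p) is also a unit clause — contradiction.
Either choice for s ends in contradiction.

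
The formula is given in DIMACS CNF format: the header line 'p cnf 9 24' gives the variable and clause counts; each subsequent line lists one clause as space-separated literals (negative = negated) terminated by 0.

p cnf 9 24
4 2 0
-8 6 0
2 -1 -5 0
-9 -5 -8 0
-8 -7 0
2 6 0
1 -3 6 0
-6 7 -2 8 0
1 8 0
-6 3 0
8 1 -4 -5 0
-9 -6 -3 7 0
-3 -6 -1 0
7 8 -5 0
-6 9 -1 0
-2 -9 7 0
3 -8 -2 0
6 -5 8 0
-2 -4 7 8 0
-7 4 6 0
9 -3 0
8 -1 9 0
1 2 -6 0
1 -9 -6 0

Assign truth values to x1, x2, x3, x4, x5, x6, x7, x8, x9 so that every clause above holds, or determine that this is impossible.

Try x4 = True.
Try x8 = False.
(x1) alone gives x1 = True.
(x9) alone gives x9 = True.
Try x2 = True.
(x7) alone gives x7 = True.
Try x6 = False.
(¬x5) alone gives x5 = False.
No clause remains; x3 is free.

x1: True, x2: True, x3: False, x4: True, x5: False, x6: False, x7: True, x8: False, x9: True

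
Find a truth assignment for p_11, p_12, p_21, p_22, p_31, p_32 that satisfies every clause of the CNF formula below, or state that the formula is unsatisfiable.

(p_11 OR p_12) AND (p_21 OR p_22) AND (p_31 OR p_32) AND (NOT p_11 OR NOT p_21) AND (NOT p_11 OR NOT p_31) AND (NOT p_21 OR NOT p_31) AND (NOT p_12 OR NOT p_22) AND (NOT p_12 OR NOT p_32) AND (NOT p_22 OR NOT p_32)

UNSATISFIABLE

Suppose p_11 = true.
The clause (NOT p_21) is unit, so p_21 = false.
The clause (p_22) is unit, so p_22 = true.
The clause (NOT p_31) is unit, so p_31 = false.
The clause (p_32) is unit, so p_32 = true.
Now (NOT p_32) is unsatisfied and unit — conflict.
Undo p_11 and try p_11 = false.
The clause (p_12) is unit, so p_12 = true.
The clause (NOT p_22) is unit, so p_22 = false.
The clause (p_21) is unit, so p_21 = true.
The clause (NOT p_31) is unit, so p_31 = false.
The clause (p_32) is unit, so p_32 = true.
Now (NOT p_32) is unsatisfied and unit — conflict.
Both values of p_11 lead to a conflict.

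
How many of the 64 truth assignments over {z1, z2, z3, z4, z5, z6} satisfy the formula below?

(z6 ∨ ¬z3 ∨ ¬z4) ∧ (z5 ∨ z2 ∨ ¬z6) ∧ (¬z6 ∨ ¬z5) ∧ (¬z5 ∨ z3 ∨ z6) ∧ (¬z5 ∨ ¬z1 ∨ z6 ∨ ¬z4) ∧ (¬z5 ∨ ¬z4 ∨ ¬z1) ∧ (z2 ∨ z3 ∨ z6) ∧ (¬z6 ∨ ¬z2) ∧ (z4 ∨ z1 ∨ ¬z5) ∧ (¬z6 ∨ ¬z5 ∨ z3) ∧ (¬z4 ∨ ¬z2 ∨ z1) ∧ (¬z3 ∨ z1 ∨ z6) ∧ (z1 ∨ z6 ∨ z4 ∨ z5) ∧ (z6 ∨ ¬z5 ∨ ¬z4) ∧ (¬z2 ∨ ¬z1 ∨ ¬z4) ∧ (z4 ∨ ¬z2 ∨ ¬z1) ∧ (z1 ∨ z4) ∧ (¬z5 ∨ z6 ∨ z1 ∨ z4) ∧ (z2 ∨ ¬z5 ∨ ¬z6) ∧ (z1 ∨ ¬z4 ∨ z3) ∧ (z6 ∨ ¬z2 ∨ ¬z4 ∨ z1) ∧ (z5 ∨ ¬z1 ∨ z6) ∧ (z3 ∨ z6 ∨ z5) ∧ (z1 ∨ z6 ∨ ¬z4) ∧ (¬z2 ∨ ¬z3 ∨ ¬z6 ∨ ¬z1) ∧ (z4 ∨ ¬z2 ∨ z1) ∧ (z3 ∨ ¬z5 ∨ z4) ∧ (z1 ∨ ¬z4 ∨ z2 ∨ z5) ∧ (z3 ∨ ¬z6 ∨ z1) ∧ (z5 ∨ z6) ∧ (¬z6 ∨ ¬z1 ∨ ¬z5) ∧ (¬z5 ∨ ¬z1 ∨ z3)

1

There are 2^6 = 64 truth assignments over (z1, z2, z3, z4, z5, z6).
Split on z6. With z6 = True, the clauses containing z6 are satisfied and ¬z6 drops from the rest; 0 of the 2^5 = 32 assignments to the other variables satisfy what remains.
With z6 = False, by the same count on the reduced clause set, 1 assignment works.
Total: 0 + 1 = 1.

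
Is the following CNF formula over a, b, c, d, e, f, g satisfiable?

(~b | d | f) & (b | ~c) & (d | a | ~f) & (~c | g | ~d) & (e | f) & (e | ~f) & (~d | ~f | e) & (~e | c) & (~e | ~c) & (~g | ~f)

Unsatisfiable

Branch on b: set b = 1.
Branch on d: set d = 1.
Branch on c: set c = 0.
(~e) alone gives e = 0.
(f) alone gives f = 1.
Now (~f) is unsatisfied and unit — conflict.
Undo c and try c = 1.
(g) alone gives g = 1.
(~e) alone gives e = 0.
(f) alone gives f = 1.
Now (~f) is unsatisfied and unit — conflict.
Both values of c lead to a conflict.
Undo d and try d = 0.
(f) alone gives f = 1.
(a) alone gives a = 1.
(e) alone gives e = 1.
(c) alone gives c = 1.
Now (~c) is unsatisfied and unit — conflict.
Both values of d lead to a conflict.
Undo b and try b = 0.
(~c) alone gives c = 0.
(~e) alone gives e = 0.
(f) alone gives f = 1.
Now (~f) is unsatisfied and unit — conflict.
Both values of b lead to a conflict.
No assignment satisfies every clause.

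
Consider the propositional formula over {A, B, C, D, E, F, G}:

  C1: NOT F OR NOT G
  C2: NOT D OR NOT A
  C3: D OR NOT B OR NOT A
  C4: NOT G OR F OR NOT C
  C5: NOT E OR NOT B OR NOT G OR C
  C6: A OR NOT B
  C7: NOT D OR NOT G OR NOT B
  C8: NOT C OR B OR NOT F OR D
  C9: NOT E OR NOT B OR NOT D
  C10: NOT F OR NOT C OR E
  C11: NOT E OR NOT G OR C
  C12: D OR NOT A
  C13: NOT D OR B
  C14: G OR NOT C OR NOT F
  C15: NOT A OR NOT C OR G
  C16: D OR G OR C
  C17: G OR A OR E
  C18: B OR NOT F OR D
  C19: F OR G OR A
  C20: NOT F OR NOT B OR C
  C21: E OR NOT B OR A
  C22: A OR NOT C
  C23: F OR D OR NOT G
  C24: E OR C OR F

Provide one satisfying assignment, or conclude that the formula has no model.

UNSATISFIABLE

Case F = false:
Case D = false:
From the singleton clause (NOT A), A = false.
From the singleton clause (NOT B), B = false.
From the singleton clause (G), G = true.
Now (NOT G) is unsatisfied and unit — conflict.
Backtrack on D: now try D = true.
From the singleton clause (NOT A), A = false.
From the singleton clause (NOT B), B = false.
Now (B) is unsatisfied and unit — conflict.
Neither D = true nor D = false works.
Backtrack on F: now try F = true.
From the singleton clause (NOT G), G = false.
From the singleton clause (NOT C), C = false.
From the singleton clause (D), D = true.
From the singleton clause (NOT A), A = false.
From the singleton clause (NOT B), B = false.
Now (B) is unsatisfied and unit — conflict.
Neither F = true nor F = false works.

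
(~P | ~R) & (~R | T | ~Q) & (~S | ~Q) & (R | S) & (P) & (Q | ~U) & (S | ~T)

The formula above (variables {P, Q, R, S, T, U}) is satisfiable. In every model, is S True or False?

True

Suppose S = 0.
(R) alone gives R = 1.
(~P) alone gives P = 0.
But (P) is also a unit clause — contradiction.
So every satisfying assignment has S = True.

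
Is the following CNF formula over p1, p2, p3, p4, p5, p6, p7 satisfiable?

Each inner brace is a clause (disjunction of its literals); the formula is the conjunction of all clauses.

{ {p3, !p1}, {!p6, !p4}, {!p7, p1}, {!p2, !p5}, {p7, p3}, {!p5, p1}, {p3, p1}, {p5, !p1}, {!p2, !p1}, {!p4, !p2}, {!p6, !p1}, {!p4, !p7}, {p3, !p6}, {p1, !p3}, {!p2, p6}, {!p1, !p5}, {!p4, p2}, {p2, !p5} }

Try p3 = true.
The clause (p1) is unit, so p1 = true.
The clause (p5) is unit, so p5 = true.
But (!p5) is also a unit clause — contradiction.
Backtrack on p3: now try p3 = false.
The clause (!p1) is unit, so p1 = false.
But (p1) is also a unit clause — contradiction.
Neither p3 = true nor p3 = false works.
No assignment satisfies every clause.

Unsatisfiable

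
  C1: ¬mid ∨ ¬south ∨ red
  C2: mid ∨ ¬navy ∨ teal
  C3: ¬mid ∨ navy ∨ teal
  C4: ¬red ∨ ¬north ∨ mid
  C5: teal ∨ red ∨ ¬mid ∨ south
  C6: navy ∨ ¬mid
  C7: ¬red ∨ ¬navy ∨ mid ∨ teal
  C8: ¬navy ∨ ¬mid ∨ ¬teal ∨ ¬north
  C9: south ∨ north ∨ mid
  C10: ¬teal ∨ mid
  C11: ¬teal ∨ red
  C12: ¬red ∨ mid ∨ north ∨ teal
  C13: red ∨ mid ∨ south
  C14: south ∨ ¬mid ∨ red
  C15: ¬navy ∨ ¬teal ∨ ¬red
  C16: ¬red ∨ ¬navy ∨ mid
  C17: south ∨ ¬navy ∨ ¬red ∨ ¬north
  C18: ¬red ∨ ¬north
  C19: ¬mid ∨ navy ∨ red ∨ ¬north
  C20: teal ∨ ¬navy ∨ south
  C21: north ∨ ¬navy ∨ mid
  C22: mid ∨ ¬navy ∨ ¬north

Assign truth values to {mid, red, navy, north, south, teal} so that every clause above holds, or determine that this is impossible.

mid ↦ False; red ↦ False; navy ↦ False; north ↦ True; south ↦ True; teal ↦ False

Branch on navy: set navy = False.
Unit clause (¬mid) forces mid = False.
Unit clause (¬teal) forces teal = False.
Branch on red: set red = False.
Unit clause (south) forces south = True.
Every clause is now satisfied; north is unconstrained.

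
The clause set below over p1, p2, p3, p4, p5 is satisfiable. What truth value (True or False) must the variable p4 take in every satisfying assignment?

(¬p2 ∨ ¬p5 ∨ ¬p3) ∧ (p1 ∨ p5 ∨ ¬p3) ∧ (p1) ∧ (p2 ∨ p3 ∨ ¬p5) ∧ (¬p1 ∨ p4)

True

Suppose p4 = False.
(p1) alone gives p1 = True.
But (¬p1) is also a unit clause — contradiction.
So every satisfying assignment has p4 = True.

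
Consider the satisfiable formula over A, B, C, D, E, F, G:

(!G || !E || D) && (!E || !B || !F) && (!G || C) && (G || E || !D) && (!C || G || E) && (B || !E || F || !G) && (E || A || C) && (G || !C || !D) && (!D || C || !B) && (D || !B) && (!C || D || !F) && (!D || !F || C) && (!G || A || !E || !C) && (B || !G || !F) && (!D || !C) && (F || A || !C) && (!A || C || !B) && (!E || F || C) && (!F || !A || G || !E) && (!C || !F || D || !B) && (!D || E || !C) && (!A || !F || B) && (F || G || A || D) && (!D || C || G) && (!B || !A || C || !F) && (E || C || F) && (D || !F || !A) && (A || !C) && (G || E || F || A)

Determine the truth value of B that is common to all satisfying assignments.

False

Suppose B = true.
The clause (D) is unit, so D = true.
The clause (C) is unit, so C = true.
That conflicts with the unit clause (!C).
So every satisfying assignment has B = False.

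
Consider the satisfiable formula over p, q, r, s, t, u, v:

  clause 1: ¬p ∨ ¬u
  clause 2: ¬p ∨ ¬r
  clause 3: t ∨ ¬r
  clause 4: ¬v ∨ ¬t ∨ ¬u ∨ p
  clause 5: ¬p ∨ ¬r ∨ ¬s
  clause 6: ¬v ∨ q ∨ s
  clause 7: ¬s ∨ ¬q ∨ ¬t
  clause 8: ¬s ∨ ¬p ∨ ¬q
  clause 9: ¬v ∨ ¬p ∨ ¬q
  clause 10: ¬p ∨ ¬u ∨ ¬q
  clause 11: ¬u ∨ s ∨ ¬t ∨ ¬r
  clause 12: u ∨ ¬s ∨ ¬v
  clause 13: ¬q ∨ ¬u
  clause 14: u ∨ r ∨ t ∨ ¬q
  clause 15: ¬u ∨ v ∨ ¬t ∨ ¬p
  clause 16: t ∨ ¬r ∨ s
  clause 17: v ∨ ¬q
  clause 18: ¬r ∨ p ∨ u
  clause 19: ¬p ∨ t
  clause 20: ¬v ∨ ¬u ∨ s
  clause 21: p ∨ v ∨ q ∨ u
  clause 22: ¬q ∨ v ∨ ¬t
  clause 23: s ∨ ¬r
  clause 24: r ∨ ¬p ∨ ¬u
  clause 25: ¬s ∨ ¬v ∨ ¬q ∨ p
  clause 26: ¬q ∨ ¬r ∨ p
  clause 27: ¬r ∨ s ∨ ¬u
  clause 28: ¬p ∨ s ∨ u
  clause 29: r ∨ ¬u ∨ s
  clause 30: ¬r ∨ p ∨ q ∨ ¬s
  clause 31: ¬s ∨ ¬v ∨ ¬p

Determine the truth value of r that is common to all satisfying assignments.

False

Suppose r = True.
The clause (¬p) is unit, so p = False.
The clause (t) is unit, so t = True.
The clause (u) is unit, so u = True.
The clause (¬v) is unit, so v = False.
The clause (s) is unit, so s = True.
The clause (¬q) is unit, so q = False.
That conflicts with the unit clause (q).
So every satisfying assignment has r = False.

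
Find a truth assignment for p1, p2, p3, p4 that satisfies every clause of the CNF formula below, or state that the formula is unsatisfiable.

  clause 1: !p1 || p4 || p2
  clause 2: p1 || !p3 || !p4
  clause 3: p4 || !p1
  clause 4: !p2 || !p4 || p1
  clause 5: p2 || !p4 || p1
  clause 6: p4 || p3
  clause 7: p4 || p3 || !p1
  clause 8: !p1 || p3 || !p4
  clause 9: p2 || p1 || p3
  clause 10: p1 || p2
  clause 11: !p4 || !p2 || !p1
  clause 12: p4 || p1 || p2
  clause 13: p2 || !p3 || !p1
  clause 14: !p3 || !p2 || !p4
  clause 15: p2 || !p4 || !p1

p1 ↦ false; p2 ↦ true; p3 ↦ true; p4 ↦ false

Case p4 = false:
(!p1) alone gives p1 = false.
(p3) alone gives p3 = true.
(p2) alone gives p2 = true.
All clauses are satisfied.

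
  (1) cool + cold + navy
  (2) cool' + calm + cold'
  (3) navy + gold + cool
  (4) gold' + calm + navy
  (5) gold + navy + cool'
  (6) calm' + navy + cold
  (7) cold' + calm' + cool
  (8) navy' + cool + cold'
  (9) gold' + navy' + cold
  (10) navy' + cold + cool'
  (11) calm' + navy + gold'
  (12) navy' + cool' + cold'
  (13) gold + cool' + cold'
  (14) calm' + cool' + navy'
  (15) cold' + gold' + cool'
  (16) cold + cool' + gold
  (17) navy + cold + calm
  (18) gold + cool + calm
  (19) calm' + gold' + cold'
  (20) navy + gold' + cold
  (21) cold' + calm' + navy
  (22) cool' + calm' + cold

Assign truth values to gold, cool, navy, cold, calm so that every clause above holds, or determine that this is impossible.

Suppose cool = 0.
Suppose cold = 0.
The clause (navy) is unit, so navy = 1.
The clause (gold') is unit, so gold = 0.
The clause (calm) is unit, so calm = 1.
All clauses are satisfied.

gold=0; cool=0; navy=1; cold=0; calm=1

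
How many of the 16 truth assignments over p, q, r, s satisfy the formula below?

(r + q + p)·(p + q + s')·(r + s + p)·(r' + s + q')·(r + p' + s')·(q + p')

5

There are 2^4 = 16 truth assignments over (p, q, r, s).
Check each against the 6 clauses (columns in the order p, q, r, s):
  F F F F  ✗ fails (r + q + p)
  F F F T  ✗ fails (r + q + p)
  F F T F  ✓ satisfies all
  F F T T  ✗ fails (p + q + s')
  F T F F  ✗ fails (r + s + p)
  F T F T  ✓ satisfies all
  F T T F  ✗ fails (r' + s + q')
  F T T T  ✓ satisfies all
  T F F F  ✗ fails (q + p')
  T F F T  ✗ fails (r + p' + s')
  T F T F  ✗ fails (q + p')
  T F T T  ✗ fails (q + p')
  T T F F  ✓ satisfies all
  T T F T  ✗ fails (r + p' + s')
  T T T F  ✗ fails (r' + s + q')
  T T T T  ✓ satisfies all
5 of the 16 rows are models.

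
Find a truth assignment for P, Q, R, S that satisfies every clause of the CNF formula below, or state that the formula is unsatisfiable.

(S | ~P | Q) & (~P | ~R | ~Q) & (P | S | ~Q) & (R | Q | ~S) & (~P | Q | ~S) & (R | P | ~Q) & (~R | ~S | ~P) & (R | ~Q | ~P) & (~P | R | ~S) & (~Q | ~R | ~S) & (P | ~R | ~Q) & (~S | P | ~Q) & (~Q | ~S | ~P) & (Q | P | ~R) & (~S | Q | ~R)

P=0; Q=0; R=0; S=0

Branch on S: set S = 0.
Branch on P: set P = 0.
From the singleton clause (~Q), Q = 0.
From the singleton clause (~R), R = 0.
Every clause now holds.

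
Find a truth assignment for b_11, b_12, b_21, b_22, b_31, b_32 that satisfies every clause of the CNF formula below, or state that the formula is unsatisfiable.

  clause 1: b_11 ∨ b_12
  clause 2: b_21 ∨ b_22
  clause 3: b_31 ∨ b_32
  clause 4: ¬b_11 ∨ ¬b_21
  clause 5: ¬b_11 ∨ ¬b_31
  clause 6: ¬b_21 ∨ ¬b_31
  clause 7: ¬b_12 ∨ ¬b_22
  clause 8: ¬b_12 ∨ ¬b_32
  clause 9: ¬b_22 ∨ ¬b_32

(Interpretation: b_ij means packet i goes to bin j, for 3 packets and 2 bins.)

UNSATISFIABLE

Suppose b_11 = True.
The clause (¬b_21) is unit, so b_21 = False.
The clause (b_22) is unit, so b_22 = True.
The clause (¬b_31) is unit, so b_31 = False.
The clause (b_32) is unit, so b_32 = True.
Now (¬b_32) is unsatisfied and unit — conflict.
That branch fails; take b_11 = False instead.
The clause (b_12) is unit, so b_12 = True.
The clause (¬b_22) is unit, so b_22 = False.
The clause (b_21) is unit, so b_21 = True.
The clause (¬b_31) is unit, so b_31 = False.
The clause (b_32) is unit, so b_32 = True.
Now (¬b_32) is unsatisfied and unit — conflict.
Neither b_11 = True nor b_11 = False works.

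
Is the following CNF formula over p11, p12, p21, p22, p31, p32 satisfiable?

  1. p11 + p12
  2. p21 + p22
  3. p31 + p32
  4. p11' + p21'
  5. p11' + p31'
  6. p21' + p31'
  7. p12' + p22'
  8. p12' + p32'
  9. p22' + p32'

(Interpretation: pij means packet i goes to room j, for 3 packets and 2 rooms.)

Suppose p11 = 1.
From the singleton clause (p21'), p21 = 0.
From the singleton clause (p22), p22 = 1.
From the singleton clause (p31'), p31 = 0.
From the singleton clause (p32), p32 = 1.
That conflicts with the unit clause (p32').
So p11 must be the other value — set p11 = 0.
From the singleton clause (p12), p12 = 1.
From the singleton clause (p22'), p22 = 0.
From the singleton clause (p21), p21 = 1.
From the singleton clause (p31'), p31 = 0.
From the singleton clause (p32), p32 = 1.
That conflicts with the unit clause (p32').
Both values of p11 lead to a conflict.
No assignment satisfies every clause.

Unsatisfiable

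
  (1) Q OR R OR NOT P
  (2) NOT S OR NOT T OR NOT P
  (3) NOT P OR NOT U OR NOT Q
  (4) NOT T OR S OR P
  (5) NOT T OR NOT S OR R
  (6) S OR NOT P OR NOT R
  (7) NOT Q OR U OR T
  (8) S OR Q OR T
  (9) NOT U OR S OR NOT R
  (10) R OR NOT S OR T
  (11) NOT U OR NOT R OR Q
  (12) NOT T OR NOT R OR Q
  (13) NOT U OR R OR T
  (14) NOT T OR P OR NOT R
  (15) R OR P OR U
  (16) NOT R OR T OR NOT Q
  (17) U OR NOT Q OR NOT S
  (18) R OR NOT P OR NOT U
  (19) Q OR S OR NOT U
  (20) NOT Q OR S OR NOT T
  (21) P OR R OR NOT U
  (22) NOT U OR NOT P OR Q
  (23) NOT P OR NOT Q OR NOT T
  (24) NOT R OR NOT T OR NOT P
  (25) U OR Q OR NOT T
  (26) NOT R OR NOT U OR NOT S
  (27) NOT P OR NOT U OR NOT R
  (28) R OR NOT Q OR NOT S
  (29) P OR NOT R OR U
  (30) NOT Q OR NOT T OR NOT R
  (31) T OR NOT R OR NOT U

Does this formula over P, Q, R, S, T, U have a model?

Suppose Q = false.
Suppose R = true.
The clause (NOT U) is unit, so U = false.
The clause (NOT T) is unit, so T = false.
The clause (S) is unit, so S = true.
The clause (P) is unit, so P = true.
Every clause now holds.
A satisfying assignment: P ↦ true,  Q ↦ false,  R ↦ true,  S ↦ true,  T ↦ false,  U ↦ false.

Yes, satisfiable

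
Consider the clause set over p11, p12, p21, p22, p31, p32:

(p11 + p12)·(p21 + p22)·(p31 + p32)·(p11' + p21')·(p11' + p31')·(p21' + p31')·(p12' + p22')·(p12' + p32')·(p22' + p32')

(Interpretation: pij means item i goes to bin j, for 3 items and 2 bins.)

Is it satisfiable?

Unsatisfiable

Try p11 = 1.
(p21') alone gives p21 = 0.
(p22) alone gives p22 = 1.
(p31') alone gives p31 = 0.
(p32) alone gives p32 = 1.
Now (p32') is unsatisfied and unit — conflict.
Backtrack on p11: now try p11 = 0.
(p12) alone gives p12 = 1.
(p22') alone gives p22 = 0.
(p21) alone gives p21 = 1.
(p31') alone gives p31 = 0.
(p32) alone gives p32 = 1.
Now (p32') is unsatisfied and unit — conflict.
Either choice for p11 ends in contradiction.
No assignment satisfies every clause.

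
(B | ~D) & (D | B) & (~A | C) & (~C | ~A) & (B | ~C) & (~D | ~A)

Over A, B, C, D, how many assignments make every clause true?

4

There are 2^4 = 16 truth assignments over (A, B, C, D).
Check each against the 6 clauses (columns in the order A, B, C, D):
  F F F F  ✗ fails (D | B)
  F F F T  ✗ fails (B | ~D)
  F F T F  ✗ fails (D | B)
  F F T T  ✗ fails (B | ~D)
  F T F F  ✓ satisfies all
  F T F T  ✓ satisfies all
  F T T F  ✓ satisfies all
  F T T T  ✓ satisfies all
  T F F F  ✗ fails (D | B)
  T F F T  ✗ fails (B | ~D)
  T F T F  ✗ fails (D | B)
  T F T T  ✗ fails (B | ~D)
  T T F F  ✗ fails (~A | C)
  T T F T  ✗ fails (~A | C)
  T T T F  ✗ fails (~C | ~A)
  T T T T  ✗ fails (~C | ~A)
4 of the 16 rows are models.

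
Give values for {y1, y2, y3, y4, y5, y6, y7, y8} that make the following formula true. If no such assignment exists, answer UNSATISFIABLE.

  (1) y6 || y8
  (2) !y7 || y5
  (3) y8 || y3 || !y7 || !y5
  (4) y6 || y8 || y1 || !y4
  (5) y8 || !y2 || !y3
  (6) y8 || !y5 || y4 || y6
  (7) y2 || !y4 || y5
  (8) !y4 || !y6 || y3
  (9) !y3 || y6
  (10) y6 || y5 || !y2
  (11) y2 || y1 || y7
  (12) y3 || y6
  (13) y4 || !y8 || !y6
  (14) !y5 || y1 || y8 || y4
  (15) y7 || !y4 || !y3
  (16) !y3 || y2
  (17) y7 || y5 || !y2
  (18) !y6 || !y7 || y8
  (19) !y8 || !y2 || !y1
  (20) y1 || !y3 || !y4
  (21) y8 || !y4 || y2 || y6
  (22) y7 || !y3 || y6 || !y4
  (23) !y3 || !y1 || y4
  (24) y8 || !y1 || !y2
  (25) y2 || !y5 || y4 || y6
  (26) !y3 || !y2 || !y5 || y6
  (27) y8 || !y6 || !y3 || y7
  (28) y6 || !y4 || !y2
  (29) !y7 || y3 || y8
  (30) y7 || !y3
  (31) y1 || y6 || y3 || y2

y1=true; y2=false; y3=false; y4=false; y5=true; y6=true; y7=false; y8=false

Try y6 = true.
Try y7 = false.
(!y3) alone gives y3 = false.
(!y4) alone gives y4 = false.
(!y8) alone gives y8 = false.
Try y2 = false.
(y1) alone gives y1 = true.
All clauses hold; y5 can take either value.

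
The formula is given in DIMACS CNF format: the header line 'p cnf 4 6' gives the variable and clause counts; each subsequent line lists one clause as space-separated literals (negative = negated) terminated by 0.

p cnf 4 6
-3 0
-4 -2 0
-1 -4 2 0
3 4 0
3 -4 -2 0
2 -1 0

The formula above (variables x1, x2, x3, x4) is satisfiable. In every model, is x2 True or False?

False

Suppose x2 = True.
The clause (¬x3) is unit, so x3 = False.
The clause (¬x4) is unit, so x4 = False.
But (x4) is also a unit clause — contradiction.
So every satisfying assignment has x2 = False.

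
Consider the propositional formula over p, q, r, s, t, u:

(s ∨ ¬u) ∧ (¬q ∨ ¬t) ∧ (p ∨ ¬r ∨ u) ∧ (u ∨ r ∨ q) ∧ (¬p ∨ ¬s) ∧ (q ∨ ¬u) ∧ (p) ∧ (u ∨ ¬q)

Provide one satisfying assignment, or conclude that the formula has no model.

p=True, q=False, r=True, s=False, t=False, u=False

Unit clause (p) forces p = True.
Unit clause (¬s) forces s = False.
Unit clause (¬u) forces u = False.
Unit clause (¬q) forces q = False.
Unit clause (r) forces r = True.
No clause remains; t is free.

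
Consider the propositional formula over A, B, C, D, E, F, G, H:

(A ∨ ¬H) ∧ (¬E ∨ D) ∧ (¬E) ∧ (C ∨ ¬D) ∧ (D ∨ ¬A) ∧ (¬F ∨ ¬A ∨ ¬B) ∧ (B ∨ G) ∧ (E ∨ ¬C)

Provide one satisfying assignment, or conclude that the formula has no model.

Unit clause (¬E) forces E = False.
Unit clause (¬C) forces C = False.
Unit clause (¬D) forces D = False.
Unit clause (¬A) forces A = False.
Unit clause (¬H) forces H = False.
Branch on B: set B = True.
No clause remains; F, G are free.

A ↦ False; B ↦ True; C ↦ False; D ↦ False; E ↦ False; F ↦ True; G ↦ False; H ↦ False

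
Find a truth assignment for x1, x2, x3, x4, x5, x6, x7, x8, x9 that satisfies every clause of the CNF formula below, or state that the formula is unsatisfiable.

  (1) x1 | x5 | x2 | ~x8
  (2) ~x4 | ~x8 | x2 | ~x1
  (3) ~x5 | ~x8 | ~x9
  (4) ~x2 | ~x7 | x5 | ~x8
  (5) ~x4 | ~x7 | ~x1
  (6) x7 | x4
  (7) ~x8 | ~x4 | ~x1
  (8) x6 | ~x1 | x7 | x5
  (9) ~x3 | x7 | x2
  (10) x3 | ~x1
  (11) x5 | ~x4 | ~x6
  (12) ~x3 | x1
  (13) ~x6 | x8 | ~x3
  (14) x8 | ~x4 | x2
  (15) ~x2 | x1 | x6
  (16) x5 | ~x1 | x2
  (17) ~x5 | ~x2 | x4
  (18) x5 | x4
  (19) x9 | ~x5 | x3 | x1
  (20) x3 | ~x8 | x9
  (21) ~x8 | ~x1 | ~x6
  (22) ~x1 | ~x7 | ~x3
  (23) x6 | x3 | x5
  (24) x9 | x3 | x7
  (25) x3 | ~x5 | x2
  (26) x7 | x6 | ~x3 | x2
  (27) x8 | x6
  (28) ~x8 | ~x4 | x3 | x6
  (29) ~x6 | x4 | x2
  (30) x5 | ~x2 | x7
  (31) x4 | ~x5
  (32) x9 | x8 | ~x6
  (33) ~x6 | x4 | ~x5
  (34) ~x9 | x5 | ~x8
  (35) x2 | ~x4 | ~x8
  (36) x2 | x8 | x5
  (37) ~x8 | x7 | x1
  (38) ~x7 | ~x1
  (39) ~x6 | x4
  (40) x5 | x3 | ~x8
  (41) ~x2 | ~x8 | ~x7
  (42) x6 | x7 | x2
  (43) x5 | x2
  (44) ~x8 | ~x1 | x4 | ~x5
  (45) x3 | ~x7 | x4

x1=0, x2=1, x3=0, x4=1, x5=1, x6=1, x7=1, x8=0, x9=1

Case x7 = 1:
(~x1) alone gives x1 = 0.
(~x3) alone gives x3 = 0.
(x4) alone gives x4 = 1.
Case x5 = 1:
(x9) alone gives x9 = 1.
(~x8) alone gives x8 = 0.
(x2) alone gives x2 = 1.
(x6) alone gives x6 = 1.
Every clause now holds.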